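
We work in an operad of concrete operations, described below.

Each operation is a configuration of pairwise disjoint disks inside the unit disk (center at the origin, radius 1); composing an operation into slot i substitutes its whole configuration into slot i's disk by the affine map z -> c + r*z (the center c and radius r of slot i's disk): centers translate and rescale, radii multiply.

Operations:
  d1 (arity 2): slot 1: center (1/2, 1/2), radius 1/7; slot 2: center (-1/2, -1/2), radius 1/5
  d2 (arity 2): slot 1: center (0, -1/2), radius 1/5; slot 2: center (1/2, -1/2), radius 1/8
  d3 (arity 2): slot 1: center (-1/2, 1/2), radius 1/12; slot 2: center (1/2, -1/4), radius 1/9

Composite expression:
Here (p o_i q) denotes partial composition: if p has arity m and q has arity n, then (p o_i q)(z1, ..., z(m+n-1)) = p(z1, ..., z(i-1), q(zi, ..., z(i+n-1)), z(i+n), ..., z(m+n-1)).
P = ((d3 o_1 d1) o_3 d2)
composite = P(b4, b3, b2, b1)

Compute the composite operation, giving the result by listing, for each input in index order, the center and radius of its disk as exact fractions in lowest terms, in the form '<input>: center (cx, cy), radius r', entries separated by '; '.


Nesting under d3 composes maps z -> c + r*z down each b-path.
input b4: applying the 2 nested substitutions gives center (-11/24, 13/24), radius 1/84
input b3: applying the 2 nested substitutions gives center (-13/24, 11/24), radius 1/60
input b2: applying the 2 nested substitutions gives center (1/2, -11/36), radius 1/45
input b1: applying the 2 nested substitutions gives center (5/9, -11/36), radius 1/72

b1: center (5/9, -11/36), radius 1/72; b2: center (1/2, -11/36), radius 1/45; b3: center (-13/24, 11/24), radius 1/60; b4: center (-11/24, 13/24), radius 1/84


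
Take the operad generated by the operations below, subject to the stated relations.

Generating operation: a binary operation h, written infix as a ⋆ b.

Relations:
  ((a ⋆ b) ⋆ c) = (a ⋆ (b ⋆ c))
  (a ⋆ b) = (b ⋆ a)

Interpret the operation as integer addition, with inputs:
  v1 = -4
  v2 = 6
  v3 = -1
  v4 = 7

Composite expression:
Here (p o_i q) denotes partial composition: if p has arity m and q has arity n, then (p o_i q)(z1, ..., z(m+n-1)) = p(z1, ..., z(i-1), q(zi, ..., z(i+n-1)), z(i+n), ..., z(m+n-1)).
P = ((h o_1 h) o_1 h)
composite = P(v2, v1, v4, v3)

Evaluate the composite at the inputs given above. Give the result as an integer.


8

(v2 ⋆ v1) = 2
((v2 ⋆ v1) ⋆ v4) = 9
(((v2 ⋆ v1) ⋆ v4) ⋆ v3) = 8


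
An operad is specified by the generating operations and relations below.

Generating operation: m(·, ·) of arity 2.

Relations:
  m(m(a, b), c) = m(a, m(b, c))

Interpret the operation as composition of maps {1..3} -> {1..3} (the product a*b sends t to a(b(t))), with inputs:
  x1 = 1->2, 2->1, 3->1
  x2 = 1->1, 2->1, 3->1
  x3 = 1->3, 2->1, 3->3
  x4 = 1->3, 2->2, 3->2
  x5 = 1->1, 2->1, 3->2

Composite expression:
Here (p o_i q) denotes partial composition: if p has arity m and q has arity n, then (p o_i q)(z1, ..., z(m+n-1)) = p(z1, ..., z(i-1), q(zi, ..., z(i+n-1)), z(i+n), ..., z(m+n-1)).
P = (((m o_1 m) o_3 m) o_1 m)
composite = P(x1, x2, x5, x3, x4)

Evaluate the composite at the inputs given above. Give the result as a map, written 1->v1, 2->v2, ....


1->2, 2->2, 3->2


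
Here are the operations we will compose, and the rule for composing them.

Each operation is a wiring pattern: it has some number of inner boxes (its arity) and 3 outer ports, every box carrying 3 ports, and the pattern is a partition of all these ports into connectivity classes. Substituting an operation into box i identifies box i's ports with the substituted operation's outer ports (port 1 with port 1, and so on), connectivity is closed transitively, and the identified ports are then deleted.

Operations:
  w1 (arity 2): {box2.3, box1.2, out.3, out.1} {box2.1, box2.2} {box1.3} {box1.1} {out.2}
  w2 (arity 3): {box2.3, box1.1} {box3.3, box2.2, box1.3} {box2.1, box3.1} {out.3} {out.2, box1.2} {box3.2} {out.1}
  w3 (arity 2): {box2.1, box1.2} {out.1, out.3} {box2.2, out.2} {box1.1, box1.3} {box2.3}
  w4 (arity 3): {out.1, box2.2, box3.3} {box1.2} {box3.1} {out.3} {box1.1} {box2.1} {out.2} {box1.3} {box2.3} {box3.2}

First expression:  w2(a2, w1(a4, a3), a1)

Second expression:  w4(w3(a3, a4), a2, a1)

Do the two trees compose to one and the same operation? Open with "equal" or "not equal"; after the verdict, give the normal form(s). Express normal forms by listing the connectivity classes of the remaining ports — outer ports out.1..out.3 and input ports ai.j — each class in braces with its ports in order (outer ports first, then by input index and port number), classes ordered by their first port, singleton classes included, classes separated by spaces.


not equal; the first gives {out.1} {out.2, a2.2} {out.3} {a1.1, a2.1, a3.3, a4.2} {a1.2} {a1.3, a2.3} {a3.1, a3.2} {a4.1} {a4.3} and the second {out.1, a1.3, a2.2} {out.2} {out.3} {a1.1} {a1.2} {a2.1} {a2.3} {a3.1, a3.3} {a3.2, a4.1} {a4.2} {a4.3}

In normal form, the first expression is {out.1} {out.2, a2.2} {out.3} {a1.1, a2.1, a3.3, a4.2} {a1.2} {a1.3, a2.3} {a3.1, a3.2} {a4.1} {a4.3}
In normal form, the second expression is {out.1, a1.3, a2.2} {out.2} {out.3} {a1.1} {a1.2} {a2.1} {a2.3} {a3.1, a3.3} {a3.2, a4.1} {a4.2} {a4.3}
Distinct normal forms: not equal.


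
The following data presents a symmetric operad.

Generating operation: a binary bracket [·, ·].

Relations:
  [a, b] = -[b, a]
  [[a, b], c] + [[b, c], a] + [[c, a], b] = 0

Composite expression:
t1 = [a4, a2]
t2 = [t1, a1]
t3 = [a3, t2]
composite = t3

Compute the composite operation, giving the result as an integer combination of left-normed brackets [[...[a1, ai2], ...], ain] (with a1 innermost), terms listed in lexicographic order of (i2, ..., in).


A multilinear Lie element is pinned by a1-initial words (a1 innermost).
Composite bracket: [a3, [[a4, a2], a1]]
The bracket unfolds into 8 signed words via [a, b] = ab - ba (2^3 = 8).
Coefficients come from the a1-initial words:
  a1a2a4a3 appears with sign -1, giving the term -[[[a1, a2], a4], a3]
  a1a4a2a3 appears with sign +1, giving the term +[[[a1, a4], a2], a3]

-[[[a1, a2], a4], a3] + [[[a1, a4], a2], a3]


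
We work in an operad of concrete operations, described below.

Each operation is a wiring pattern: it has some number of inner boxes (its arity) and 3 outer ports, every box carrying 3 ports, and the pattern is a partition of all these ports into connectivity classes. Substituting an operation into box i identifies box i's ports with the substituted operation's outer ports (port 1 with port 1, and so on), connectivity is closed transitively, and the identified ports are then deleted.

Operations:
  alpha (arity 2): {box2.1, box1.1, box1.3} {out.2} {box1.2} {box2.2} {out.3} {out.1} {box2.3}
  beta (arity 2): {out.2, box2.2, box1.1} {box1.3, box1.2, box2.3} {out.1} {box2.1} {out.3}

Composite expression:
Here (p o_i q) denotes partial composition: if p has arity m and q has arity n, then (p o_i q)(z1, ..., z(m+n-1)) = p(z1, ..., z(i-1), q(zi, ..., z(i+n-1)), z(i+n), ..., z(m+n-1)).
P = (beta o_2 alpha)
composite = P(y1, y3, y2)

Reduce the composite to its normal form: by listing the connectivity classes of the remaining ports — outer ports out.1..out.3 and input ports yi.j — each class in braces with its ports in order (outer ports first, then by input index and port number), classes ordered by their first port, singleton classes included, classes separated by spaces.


{out.1} {out.2, y1.1} {out.3} {y1.2, y1.3} {y2.1, y3.1, y3.3} {y2.2} {y2.3} {y3.2}

Treat the ports identified at beta as solder joints: merge, then drop.
alpha over (y3, y2) gives {out.1} {out.2} {out.3} {y2.1, y3.1, y3.3} {y2.2} {y2.3} {y3.2}, out.j being that stage's outer ports
beta over (y1, y3, y2) gives {out.1} {out.2, y1.1} {out.3} {y1.2, y1.3} {y2.1, y3.1, y3.3} {y2.2} {y2.3} {y3.2}, out.j being that stage's outer ports


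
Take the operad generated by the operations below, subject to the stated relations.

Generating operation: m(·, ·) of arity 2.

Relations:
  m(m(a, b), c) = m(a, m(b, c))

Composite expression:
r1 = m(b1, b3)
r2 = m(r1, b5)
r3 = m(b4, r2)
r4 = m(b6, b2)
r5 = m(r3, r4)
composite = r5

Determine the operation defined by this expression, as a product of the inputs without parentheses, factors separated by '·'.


b4 · b1 · b3 · b5 · b6 · b2

Every regrouping of m is equal, so read the b-inputs in written order.
m(b1, b3) linearizes to b1 · b3
m(m(b1, b3), b5) linearizes to b1 · b3 · b5
m(b4, m(m(b1, b3), b5)) linearizes to b4 · b1 · b3 · b5
m(b6, b2) linearizes to b6 · b2
m(m(b4, m(m(b1, b3), b5)), m(b6, b2)) linearizes to b4 · b1 · b3 · b5 · b6 · b2


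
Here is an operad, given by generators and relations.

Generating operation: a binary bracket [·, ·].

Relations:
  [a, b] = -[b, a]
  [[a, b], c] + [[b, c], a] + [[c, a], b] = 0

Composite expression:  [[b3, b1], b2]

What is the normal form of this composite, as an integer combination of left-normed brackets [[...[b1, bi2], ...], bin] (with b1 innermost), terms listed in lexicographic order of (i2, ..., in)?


-[[b1, b3], b2]

In the tensor algebra, words opening b1 carry the b1-anchored form.
Composite bracket: [[b3, b1], b2]
Under [a, b] = ab - ba we get 4 signed associative words (2^2 = 4).
Only words starting with b1 matter:
  b1b3b2 (sign -1) contributes -[[b1, b3], b2]


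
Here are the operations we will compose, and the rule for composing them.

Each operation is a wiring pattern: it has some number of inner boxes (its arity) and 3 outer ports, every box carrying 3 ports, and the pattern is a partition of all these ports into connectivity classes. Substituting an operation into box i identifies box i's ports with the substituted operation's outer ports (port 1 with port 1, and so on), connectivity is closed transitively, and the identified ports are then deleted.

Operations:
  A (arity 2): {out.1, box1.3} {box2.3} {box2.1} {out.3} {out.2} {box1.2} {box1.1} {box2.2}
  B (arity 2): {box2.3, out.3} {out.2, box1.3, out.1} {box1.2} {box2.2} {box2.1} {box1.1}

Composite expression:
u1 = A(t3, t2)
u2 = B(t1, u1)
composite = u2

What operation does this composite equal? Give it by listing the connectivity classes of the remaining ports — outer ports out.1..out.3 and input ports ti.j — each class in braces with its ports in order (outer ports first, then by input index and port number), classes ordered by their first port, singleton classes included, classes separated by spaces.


{out.1, out.2, t1.3} {out.3} {t1.1} {t1.2} {t2.1} {t2.2} {t2.3} {t3.1} {t3.2} {t3.3}

Connectivity passes through glued B-boundaries; trace each wire chain.
stage A: inputs (t3, t2), connectivity {out.1, t3.3} {out.2} {out.3} {t2.1} {t2.2} {t2.3} {t3.1} {t3.2}, out.j its boundary
stage B: inputs (t1, t3, t2), connectivity {out.1, out.2, t1.3} {out.3} {t1.1} {t1.2} {t2.1} {t2.2} {t2.3} {t3.1} {t3.2} {t3.3}, out.j its boundary


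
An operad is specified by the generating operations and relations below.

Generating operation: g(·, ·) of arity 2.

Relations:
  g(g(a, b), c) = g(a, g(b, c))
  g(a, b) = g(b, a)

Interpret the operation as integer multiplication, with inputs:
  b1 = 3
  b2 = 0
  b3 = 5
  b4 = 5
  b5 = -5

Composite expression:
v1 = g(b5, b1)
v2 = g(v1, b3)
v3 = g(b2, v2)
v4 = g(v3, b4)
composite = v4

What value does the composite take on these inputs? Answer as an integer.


0

g(b5, b1) = -15
g(g(b5, b1), b3) = -75
g(b2, g(g(b5, b1), b3)) = 0
g(g(b2, g(g(b5, b1), b3)), b4) = 0


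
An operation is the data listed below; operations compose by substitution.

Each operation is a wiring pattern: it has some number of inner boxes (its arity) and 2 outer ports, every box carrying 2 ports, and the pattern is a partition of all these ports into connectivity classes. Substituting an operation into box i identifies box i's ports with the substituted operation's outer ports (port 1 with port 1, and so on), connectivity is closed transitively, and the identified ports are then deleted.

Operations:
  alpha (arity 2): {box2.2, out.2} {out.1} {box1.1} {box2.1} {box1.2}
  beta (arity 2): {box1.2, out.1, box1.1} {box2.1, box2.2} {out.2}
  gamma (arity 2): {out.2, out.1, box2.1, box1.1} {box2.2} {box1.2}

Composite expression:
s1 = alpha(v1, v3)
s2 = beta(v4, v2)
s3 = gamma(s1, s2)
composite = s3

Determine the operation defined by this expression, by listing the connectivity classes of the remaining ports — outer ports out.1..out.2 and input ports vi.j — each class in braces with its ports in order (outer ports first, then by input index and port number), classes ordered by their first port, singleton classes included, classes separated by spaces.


{out.1, out.2, v4.1, v4.2} {v1.1} {v1.2} {v2.1, v2.2} {v3.1} {v3.2}

Connectivity passes through glued gamma-boundaries; trace each wire chain.
after alpha, the pattern on (v1, v3) reads {out.1} {out.2, v3.2} {v1.1} {v1.2} {v3.1} (out.j = its outer ports)
after beta, the pattern on (v4, v2) reads {out.1, v4.1, v4.2} {out.2} {v2.1, v2.2} (out.j = its outer ports)
after gamma, the pattern on (v1, v3, v4, v2) reads {out.1, out.2, v4.1, v4.2} {v1.1} {v1.2} {v2.1, v2.2} {v3.1} {v3.2} (out.j = its outer ports)


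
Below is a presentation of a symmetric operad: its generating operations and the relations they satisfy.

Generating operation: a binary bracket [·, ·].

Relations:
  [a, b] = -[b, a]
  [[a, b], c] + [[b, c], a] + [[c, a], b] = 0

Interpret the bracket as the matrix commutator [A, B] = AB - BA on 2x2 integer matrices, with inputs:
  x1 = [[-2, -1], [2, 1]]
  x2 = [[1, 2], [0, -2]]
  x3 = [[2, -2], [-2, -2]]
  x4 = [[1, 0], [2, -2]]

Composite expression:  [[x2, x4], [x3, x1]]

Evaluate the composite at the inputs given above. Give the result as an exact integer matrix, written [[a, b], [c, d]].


[[-48, -152], [88, 48]]

[x2, x4] = [[4, -6], [-6, -4]]
[x3, x1] = [[-6, -10], [-2, 6]]
[[x2, x4], [x3, x1]] = [[-48, -152], [88, 48]]


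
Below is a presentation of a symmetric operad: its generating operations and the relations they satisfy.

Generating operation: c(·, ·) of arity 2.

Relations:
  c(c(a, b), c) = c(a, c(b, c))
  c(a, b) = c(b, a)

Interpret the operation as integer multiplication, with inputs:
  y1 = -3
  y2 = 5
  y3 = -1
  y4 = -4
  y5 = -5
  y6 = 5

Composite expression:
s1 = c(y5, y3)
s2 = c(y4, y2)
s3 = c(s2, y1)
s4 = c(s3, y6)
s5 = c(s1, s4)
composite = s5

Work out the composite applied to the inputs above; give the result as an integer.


1500

c(y5, y3) = 5
c(y4, y2) = -20
c(c(y4, y2), y1) = 60
c(c(c(y4, y2), y1), y6) = 300
c(c(y5, y3), c(c(c(y4, y2), y1), y6)) = 1500


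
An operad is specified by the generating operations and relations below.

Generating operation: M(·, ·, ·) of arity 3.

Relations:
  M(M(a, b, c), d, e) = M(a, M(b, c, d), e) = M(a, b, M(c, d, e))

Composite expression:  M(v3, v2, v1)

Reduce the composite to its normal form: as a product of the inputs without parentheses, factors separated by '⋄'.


The M-tree's shape is irrelevant; the v-reading-order decides.
M(v3, v2, v1) spells out as v3 ⋄ v2 ⋄ v1

v3 ⋄ v2 ⋄ v1


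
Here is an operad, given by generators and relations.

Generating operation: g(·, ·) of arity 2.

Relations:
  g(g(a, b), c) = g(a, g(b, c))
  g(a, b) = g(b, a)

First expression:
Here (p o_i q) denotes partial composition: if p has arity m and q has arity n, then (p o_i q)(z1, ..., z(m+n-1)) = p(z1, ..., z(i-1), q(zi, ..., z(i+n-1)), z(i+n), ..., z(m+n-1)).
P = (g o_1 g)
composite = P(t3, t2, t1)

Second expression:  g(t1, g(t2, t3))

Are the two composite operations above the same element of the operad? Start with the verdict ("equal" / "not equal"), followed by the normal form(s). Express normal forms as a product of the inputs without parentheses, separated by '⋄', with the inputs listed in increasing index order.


The first expression, normalized: t1 ⋄ t2 ⋄ t3
The second expression, normalized: t1 ⋄ t2 ⋄ t3
Same normal form: equal.

equal: each reduces to t1 ⋄ t2 ⋄ t3


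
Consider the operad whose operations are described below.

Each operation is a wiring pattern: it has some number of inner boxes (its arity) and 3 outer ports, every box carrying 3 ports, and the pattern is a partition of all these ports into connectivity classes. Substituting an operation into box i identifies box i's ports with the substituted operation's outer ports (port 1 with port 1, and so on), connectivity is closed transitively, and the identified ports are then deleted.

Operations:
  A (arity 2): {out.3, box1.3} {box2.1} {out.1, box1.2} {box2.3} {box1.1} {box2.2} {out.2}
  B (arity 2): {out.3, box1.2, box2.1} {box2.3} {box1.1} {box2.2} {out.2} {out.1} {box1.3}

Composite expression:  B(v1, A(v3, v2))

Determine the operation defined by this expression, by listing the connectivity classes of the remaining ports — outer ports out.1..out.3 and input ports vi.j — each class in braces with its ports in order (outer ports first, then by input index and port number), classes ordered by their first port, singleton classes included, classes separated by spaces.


Treat the ports identified at B as solder joints: merge, then drop.
after A, the pattern on (v3, v2) reads {out.1, v3.2} {out.2} {out.3, v3.3} {v2.1} {v2.2} {v2.3} {v3.1} (out.j = its outer ports)
after B, the pattern on (v1, v3, v2) reads {out.1} {out.2} {out.3, v1.2, v3.2} {v1.1} {v1.3} {v2.1} {v2.2} {v2.3} {v3.1} {v3.3} (out.j = its outer ports)

{out.1} {out.2} {out.3, v1.2, v3.2} {v1.1} {v1.3} {v2.1} {v2.2} {v2.3} {v3.1} {v3.3}


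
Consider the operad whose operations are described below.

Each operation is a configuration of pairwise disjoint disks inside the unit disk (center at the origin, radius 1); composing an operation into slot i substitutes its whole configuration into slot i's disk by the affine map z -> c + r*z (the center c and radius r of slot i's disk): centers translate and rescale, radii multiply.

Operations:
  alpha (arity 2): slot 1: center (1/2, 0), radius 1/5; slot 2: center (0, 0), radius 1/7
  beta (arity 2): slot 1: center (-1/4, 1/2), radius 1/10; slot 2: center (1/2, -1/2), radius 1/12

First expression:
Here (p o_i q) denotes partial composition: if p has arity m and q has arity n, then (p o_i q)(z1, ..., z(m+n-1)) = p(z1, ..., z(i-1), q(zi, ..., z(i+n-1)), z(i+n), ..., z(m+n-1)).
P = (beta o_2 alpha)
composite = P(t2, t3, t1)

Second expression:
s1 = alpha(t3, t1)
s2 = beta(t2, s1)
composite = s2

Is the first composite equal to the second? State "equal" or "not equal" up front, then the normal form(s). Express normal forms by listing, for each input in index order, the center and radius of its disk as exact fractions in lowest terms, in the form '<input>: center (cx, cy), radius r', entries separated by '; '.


equal: each reduces to t1: center (1/2, -1/2), radius 1/84; t2: center (-1/4, 1/2), radius 1/10; t3: center (13/24, -1/2), radius 1/60

Reducing the first expression gives t1: center (1/2, -1/2), radius 1/84; t2: center (-1/4, 1/2), radius 1/10; t3: center (13/24, -1/2), radius 1/60
Reducing the second expression gives t1: center (1/2, -1/2), radius 1/84; t2: center (-1/4, 1/2), radius 1/10; t3: center (13/24, -1/2), radius 1/60
The normal forms match — equal.


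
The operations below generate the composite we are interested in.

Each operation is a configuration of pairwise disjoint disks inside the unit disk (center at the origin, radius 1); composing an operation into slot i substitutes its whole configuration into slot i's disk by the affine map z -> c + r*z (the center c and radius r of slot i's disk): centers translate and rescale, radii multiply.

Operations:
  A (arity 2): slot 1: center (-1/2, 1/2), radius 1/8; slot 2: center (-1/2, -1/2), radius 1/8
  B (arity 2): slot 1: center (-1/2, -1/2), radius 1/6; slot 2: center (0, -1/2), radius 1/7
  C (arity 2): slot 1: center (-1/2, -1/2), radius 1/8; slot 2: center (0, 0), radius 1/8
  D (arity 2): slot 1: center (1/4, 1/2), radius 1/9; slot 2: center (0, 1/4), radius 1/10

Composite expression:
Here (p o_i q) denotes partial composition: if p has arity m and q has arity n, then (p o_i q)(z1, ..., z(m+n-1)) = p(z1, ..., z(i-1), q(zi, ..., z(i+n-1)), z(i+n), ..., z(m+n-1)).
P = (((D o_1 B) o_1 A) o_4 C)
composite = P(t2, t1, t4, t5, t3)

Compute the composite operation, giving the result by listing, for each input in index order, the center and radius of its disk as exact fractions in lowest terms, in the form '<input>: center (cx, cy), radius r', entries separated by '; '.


Follow each t-input down from D: c' goes to c + r*c', radius to r*r'.
t2: after 3 affine steps, its disk has center (5/27, 49/108), radius 1/432
t1: after 3 affine steps, its disk has center (5/27, 47/108), radius 1/432
t4: after 2 affine steps, its disk has center (1/4, 4/9), radius 1/63
t5: after 2 affine steps, its disk has center (-1/20, 1/5), radius 1/80
t3: after 2 affine steps, its disk has center (0, 1/4), radius 1/80

t1: center (5/27, 47/108), radius 1/432; t2: center (5/27, 49/108), radius 1/432; t3: center (0, 1/4), radius 1/80; t4: center (1/4, 4/9), radius 1/63; t5: center (-1/20, 1/5), radius 1/80


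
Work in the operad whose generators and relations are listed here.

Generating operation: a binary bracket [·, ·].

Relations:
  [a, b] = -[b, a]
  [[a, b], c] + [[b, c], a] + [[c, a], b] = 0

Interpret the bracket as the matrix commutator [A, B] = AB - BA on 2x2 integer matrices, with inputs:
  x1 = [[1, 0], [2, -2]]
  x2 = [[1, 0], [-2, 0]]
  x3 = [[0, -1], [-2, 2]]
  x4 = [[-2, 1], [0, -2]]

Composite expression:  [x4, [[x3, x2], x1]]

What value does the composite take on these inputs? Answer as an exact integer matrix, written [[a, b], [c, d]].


[x3, x2] = [[2, 1], [-6, -2]]
[[x3, x2], x1] = [[2, -3], [-26, -2]]
[x4, [[x3, x2], x1]] = [[-26, -4], [0, 26]]

[[-26, -4], [0, 26]]


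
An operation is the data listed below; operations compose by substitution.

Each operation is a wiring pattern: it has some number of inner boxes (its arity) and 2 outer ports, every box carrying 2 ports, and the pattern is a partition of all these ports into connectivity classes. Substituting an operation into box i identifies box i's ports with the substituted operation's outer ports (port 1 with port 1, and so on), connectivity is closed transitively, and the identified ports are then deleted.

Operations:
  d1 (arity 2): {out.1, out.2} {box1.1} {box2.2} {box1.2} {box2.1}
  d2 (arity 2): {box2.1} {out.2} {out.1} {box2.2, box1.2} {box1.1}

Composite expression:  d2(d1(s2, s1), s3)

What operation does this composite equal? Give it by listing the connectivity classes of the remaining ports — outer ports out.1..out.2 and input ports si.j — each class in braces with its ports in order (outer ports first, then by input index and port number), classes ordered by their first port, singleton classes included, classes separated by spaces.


Treat the ports identified at d2 as solder joints: merge, then drop.
d1 over (s2, s1) gives {out.1, out.2} {s1.1} {s1.2} {s2.1} {s2.2}, out.j being that stage's outer ports
d2 over (s2, s1, s3) gives {out.1} {out.2} {s1.1} {s1.2} {s2.1} {s2.2} {s3.1} {s3.2}, out.j being that stage's outer ports

{out.1} {out.2} {s1.1} {s1.2} {s2.1} {s2.2} {s3.1} {s3.2}


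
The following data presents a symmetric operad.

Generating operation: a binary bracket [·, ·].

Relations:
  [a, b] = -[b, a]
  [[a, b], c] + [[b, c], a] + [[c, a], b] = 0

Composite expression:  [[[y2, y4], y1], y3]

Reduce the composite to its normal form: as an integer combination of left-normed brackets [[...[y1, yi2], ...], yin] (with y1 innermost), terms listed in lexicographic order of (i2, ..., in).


Left-normed coefficients sit on the y1-initial expansion words.
Composite bracket: [[[y2, y4], y1], y3]
Expanding via [a, b] = ab - ba: 8 signed words (2^3 = 8).
The y1-initial words carry the normal form:
  the word y1y2y4y3 carries sign -1 and contributes -[[[y1, y2], y4], y3]
  the word y1y4y2y3 carries sign +1 and contributes +[[[y1, y4], y2], y3]

-[[[y1, y2], y4], y3] + [[[y1, y4], y2], y3]


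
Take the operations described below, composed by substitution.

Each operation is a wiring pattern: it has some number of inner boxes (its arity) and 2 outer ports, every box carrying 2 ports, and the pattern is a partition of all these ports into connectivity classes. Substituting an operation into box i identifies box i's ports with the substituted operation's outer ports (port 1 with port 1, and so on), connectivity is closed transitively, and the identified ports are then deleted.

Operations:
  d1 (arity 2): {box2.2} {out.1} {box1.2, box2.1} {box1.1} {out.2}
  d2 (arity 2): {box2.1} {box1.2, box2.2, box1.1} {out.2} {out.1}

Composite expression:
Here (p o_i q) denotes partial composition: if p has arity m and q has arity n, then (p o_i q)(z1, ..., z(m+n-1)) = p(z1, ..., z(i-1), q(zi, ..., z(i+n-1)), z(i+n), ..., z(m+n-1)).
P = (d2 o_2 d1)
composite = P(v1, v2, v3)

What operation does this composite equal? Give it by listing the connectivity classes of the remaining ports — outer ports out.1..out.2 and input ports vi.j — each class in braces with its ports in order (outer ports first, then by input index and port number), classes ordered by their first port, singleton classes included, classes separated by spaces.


{out.1} {out.2} {v1.1, v1.2} {v2.1} {v2.2, v3.1} {v3.2}

Reachability decides: close wires over d2-identified ports.
through d1, on inputs (v2, v3): {out.1} {out.2} {v2.1} {v2.2, v3.1} {v3.2} (out.j = stage outer ports)
through d2, on inputs (v1, v2, v3): {out.1} {out.2} {v1.1, v1.2} {v2.1} {v2.2, v3.1} {v3.2} (out.j = stage outer ports)


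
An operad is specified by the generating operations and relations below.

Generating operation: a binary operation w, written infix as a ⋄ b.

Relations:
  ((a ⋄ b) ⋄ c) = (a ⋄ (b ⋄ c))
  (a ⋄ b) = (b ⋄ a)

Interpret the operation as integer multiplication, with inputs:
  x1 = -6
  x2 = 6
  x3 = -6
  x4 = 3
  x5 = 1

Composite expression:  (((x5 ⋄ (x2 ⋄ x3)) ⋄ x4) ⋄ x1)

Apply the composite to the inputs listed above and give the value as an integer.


(x2 ⋄ x3) = -36
(x5 ⋄ (x2 ⋄ x3)) = -36
((x5 ⋄ (x2 ⋄ x3)) ⋄ x4) = -108
(((x5 ⋄ (x2 ⋄ x3)) ⋄ x4) ⋄ x1) = 648

648


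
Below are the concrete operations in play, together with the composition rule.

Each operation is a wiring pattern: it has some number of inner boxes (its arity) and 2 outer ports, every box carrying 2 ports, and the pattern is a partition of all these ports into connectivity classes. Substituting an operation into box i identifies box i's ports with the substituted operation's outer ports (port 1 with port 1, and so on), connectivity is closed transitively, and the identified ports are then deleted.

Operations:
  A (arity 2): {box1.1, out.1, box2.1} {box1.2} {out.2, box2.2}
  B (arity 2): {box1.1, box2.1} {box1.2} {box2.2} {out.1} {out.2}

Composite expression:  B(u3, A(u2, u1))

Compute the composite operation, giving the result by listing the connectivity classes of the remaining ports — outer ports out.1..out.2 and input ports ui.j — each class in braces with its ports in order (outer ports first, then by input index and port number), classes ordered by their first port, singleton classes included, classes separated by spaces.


{out.1} {out.2} {u1.1, u2.1, u3.1} {u1.2} {u2.2} {u3.2}

Substituting into B glues patterns; closure does the rest.
stage A: inputs (u2, u1), connectivity {out.1, u1.1, u2.1} {out.2, u1.2} {u2.2}, out.j its boundary
stage B: inputs (u3, u2, u1), connectivity {out.1} {out.2} {u1.1, u2.1, u3.1} {u1.2} {u2.2} {u3.2}, out.j its boundary


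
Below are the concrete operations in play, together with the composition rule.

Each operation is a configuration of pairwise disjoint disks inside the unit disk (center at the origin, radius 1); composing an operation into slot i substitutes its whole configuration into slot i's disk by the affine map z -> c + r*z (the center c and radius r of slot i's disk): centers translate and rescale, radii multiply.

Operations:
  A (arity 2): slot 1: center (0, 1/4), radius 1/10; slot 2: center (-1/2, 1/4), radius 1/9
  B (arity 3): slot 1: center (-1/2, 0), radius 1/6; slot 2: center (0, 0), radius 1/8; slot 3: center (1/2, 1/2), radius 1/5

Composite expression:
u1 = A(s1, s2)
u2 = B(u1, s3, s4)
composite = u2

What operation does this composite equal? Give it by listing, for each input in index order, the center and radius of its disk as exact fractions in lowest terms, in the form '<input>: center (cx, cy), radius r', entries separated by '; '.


s1: center (-1/2, 1/24), radius 1/60; s2: center (-7/12, 1/24), radius 1/54; s3: center (0, 0), radius 1/8; s4: center (1/2, 1/2), radius 1/5


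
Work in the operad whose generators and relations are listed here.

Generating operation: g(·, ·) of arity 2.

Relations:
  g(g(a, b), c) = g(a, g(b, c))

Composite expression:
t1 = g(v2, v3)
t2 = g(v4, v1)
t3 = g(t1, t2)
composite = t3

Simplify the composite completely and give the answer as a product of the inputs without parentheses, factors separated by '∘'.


v2 ∘ v3 ∘ v4 ∘ v1

Key point: g is associative — brackets drop, the v-order remains.
g(v2, v3) collapses to v2 ∘ v3
g(v4, v1) collapses to v4 ∘ v1
g(g(v2, v3), g(v4, v1)) collapses to v2 ∘ v3 ∘ v4 ∘ v1


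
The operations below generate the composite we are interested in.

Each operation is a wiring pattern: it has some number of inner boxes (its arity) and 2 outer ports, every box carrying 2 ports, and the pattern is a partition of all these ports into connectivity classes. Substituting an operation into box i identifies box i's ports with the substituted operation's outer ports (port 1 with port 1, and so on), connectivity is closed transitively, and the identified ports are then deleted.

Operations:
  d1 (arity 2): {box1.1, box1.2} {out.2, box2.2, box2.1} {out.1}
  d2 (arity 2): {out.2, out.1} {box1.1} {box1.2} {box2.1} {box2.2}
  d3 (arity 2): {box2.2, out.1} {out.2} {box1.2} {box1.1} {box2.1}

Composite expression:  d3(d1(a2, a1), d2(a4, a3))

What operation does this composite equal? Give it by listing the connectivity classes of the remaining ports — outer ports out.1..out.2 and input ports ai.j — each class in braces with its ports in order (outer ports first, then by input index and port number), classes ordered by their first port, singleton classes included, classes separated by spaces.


{out.1} {out.2} {a1.1, a1.2} {a2.1, a2.2} {a3.1} {a3.2} {a4.1} {a4.2}

Two ports join when wires chain via d3-identified ports.
through d1, on inputs (a2, a1): {out.1} {out.2, a1.1, a1.2} {a2.1, a2.2} (out.j = stage outer ports)
through d2, on inputs (a4, a3): {out.1, out.2} {a3.1} {a3.2} {a4.1} {a4.2} (out.j = stage outer ports)
through d3, on inputs (a2, a1, a4, a3): {out.1} {out.2} {a1.1, a1.2} {a2.1, a2.2} {a3.1} {a3.2} {a4.1} {a4.2} (out.j = stage outer ports)


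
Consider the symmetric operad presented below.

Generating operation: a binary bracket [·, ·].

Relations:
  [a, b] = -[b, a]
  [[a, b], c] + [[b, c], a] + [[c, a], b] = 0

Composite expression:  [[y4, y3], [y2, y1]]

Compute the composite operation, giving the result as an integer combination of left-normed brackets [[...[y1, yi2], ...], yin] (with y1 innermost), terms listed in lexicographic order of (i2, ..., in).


-[[[y1, y2], y3], y4] + [[[y1, y2], y4], y3]


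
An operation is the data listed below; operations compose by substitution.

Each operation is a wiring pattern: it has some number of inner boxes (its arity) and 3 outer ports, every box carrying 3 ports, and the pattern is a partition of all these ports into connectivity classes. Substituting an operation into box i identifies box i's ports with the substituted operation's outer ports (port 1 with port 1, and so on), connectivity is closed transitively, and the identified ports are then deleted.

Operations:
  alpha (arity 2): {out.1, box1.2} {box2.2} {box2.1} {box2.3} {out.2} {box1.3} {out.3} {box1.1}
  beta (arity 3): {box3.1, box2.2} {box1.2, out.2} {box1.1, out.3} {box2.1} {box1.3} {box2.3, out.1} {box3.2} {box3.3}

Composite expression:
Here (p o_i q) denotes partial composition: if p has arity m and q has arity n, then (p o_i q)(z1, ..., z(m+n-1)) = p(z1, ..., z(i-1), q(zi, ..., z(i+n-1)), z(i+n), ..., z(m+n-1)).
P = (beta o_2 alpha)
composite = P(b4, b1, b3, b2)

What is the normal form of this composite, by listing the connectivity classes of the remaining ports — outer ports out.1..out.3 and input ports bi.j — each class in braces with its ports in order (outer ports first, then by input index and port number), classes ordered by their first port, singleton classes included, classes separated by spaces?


{out.1} {out.2, b4.2} {out.3, b4.1} {b1.1} {b1.2} {b1.3} {b2.1} {b2.2} {b2.3} {b3.1} {b3.2} {b3.3} {b4.3}

Treat the ports identified at beta as solder joints: merge, then drop.
the subtree at alpha composes to {out.1, b1.2} {out.2} {out.3} {b1.1} {b1.3} {b3.1} {b3.2} {b3.3} on (b1, b3); out.j = own outer ports
the subtree at beta composes to {out.1} {out.2, b4.2} {out.3, b4.1} {b1.1} {b1.2} {b1.3} {b2.1} {b2.2} {b2.3} {b3.1} {b3.2} {b3.3} {b4.3} on (b4, b1, b3, b2); out.j = own outer ports


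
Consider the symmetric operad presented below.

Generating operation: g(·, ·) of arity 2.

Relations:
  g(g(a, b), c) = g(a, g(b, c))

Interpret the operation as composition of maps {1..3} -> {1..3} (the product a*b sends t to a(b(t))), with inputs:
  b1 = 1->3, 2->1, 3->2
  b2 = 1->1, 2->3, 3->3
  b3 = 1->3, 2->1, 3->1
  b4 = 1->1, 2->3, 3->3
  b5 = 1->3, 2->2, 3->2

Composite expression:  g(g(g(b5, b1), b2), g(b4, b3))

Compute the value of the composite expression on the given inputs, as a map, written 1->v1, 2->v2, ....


1->2, 2->2, 3->2

g(b5, b1) = 1->2, 2->3, 3->2
g(g(b5, b1), b2) = 1->2, 2->2, 3->2
g(b4, b3) = 1->3, 2->1, 3->1
g(g(g(b5, b1), b2), g(b4, b3)) = 1->2, 2->2, 3->2


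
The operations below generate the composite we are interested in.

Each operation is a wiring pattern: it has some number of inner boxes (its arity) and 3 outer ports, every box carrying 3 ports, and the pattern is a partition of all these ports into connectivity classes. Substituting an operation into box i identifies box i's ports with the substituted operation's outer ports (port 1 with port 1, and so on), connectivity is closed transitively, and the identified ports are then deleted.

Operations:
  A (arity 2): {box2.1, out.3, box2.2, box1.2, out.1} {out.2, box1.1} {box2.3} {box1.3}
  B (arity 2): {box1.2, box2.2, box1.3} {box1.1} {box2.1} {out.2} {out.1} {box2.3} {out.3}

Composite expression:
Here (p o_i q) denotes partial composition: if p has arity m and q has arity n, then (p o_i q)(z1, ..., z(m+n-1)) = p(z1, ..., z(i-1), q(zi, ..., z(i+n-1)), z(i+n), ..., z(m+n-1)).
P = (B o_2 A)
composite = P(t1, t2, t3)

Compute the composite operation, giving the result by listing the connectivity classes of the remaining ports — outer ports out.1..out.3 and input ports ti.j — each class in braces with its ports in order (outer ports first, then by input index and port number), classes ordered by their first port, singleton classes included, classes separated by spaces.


Treat the ports identified at B as solder joints: merge, then drop.
after A, the pattern on (t2, t3) reads {out.1, out.3, t2.2, t3.1, t3.2} {out.2, t2.1} {t2.3} {t3.3} (out.j = its outer ports)
after B, the pattern on (t1, t2, t3) reads {out.1} {out.2} {out.3} {t1.1} {t1.2, t1.3, t2.1} {t2.2, t3.1, t3.2} {t2.3} {t3.3} (out.j = its outer ports)

{out.1} {out.2} {out.3} {t1.1} {t1.2, t1.3, t2.1} {t2.2, t3.1, t3.2} {t2.3} {t3.3}


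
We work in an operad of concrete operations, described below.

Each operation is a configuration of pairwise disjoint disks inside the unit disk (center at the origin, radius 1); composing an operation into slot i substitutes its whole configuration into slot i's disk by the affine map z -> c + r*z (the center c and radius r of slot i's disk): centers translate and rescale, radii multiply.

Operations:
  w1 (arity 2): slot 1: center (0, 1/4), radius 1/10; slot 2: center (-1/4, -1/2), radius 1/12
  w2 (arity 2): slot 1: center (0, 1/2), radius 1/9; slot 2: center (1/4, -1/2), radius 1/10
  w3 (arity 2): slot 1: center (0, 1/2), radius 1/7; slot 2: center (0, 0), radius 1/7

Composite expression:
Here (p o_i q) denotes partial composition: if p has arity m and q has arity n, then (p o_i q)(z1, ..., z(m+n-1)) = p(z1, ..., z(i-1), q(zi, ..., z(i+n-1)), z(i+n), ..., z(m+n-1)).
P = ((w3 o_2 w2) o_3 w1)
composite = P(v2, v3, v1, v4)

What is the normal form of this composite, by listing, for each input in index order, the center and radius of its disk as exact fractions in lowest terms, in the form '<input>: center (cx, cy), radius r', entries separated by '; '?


v1: center (1/28, -19/280), radius 1/700; v2: center (0, 1/2), radius 1/7; v3: center (0, 1/14), radius 1/63; v4: center (9/280, -11/140), radius 1/840

Below w3, radii multiply path by path; the v-disk centers shift.
input v2: composing its 1 substitution step yields center (0, 1/2), radius 1/7
input v3: composing its 2 substitution steps yields center (0, 1/14), radius 1/63
input v1: composing its 3 substitution steps yields center (1/28, -19/280), radius 1/700
input v4: composing its 3 substitution steps yields center (9/280, -11/140), radius 1/840


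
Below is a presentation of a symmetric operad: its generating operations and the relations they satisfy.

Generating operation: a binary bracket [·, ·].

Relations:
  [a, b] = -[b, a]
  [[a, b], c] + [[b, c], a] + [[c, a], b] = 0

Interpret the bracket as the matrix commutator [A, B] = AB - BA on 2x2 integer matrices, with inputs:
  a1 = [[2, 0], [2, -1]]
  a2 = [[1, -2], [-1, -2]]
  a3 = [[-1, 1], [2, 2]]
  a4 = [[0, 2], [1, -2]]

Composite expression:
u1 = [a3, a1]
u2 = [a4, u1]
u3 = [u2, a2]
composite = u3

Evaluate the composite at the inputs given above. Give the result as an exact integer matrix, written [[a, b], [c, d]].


[[-26, -66], [-6, 26]]

[a3, a1] = [[2, -3], [12, -2]]
[a4, [a3, a1]] = [[27, -14], [-20, -27]]
[[a4, [a3, a1]], a2] = [[-26, -66], [-6, 26]]


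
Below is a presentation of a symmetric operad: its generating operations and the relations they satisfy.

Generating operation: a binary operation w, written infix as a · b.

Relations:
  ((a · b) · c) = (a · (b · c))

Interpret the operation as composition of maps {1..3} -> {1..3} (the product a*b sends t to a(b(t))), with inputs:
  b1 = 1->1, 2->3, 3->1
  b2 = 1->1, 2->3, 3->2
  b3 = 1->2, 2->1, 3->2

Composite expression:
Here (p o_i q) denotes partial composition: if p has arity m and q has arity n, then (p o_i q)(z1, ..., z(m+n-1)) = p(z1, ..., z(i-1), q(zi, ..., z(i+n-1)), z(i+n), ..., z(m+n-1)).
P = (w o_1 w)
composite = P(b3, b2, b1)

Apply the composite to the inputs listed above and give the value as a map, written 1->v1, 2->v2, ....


1->2, 2->1, 3->2

(b3 · b2) = 1->2, 2->2, 3->1
((b3 · b2) · b1) = 1->2, 2->1, 3->2


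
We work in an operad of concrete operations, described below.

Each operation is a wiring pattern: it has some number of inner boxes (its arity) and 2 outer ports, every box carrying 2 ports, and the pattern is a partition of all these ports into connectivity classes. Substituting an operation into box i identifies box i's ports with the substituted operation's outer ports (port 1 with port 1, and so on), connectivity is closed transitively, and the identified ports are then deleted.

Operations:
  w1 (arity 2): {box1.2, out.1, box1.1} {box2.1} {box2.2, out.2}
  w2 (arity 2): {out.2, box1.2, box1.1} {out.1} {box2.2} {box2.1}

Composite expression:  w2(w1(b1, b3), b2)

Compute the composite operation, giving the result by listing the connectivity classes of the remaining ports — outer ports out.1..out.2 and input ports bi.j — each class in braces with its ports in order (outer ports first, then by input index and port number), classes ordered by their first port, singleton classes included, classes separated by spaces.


Two ports join when wires chain via w2-identified ports.
stage w1: inputs (b1, b3), connectivity {out.1, b1.1, b1.2} {out.2, b3.2} {b3.1}, out.j its boundary
stage w2: inputs (b1, b3, b2), connectivity {out.1} {out.2, b1.1, b1.2, b3.2} {b2.1} {b2.2} {b3.1}, out.j its boundary

{out.1} {out.2, b1.1, b1.2, b3.2} {b2.1} {b2.2} {b3.1}
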